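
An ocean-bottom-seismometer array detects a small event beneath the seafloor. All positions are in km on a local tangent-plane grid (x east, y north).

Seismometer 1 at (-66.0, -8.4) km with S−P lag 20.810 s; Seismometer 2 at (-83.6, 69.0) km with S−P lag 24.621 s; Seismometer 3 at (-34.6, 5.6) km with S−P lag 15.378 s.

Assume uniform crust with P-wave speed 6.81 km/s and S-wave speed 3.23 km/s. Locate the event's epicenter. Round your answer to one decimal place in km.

Distance from S−P lag: d = Δt · v_P v_S / (v_P − v_S) = Δt · (6.81·3.23)/(6.81−3.23) ≈ 6.1442·Δt.
So d_Seismometer 1 = 127.86, d_Seismometer 2 = 151.28, d_Seismometer 3 = 94.49 km.
Circle about each station: (x + 66.0)² + (y + 8.4)² = 127.86²; (x + 83.6)² + (y − 69.0)² = 151.28²; (x + 34.6)² + (y − 5.6)² = 94.49².
Subtracting the Seismometer 1 equation from the Seismometer 2 and Seismometer 3 equations removes the quadratic terms:
-35.2 x + 154.8 y = 785.94
62.8 x + 28.0 y = 4221.78
Solving the 2×2 system: x ≈ 59.0, y ≈ 18.5 km.

x ≈ 59.0 km, y ≈ 18.5 km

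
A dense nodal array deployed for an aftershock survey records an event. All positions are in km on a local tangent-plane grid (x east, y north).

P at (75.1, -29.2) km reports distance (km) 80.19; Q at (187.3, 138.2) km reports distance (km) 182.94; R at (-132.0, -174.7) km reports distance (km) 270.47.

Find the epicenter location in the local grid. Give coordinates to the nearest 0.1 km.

Circle about each station: (x − 75.1)² + (y + 29.2)² = 80.19²; (x − 187.3)² + (y − 138.2)² = 182.94²; (x + 132.0)² + (y + 174.7)² = 270.47².
Subtracting the P equation from the Q and R equations removes the quadratic terms:
224.4 x + 334.8 y = 20651.27
-414.2 x − 291.0 y = -25272.14
Solving the 2×2 system: x ≈ 33.4, y ≈ 39.3 km.
Check against P (with the unrounded x, y): √((x − 75.1)²+(y + 29.2)²) = 80.18 ≈ 80.19 km. ✓

x ≈ 33.4 km, y ≈ 39.3 km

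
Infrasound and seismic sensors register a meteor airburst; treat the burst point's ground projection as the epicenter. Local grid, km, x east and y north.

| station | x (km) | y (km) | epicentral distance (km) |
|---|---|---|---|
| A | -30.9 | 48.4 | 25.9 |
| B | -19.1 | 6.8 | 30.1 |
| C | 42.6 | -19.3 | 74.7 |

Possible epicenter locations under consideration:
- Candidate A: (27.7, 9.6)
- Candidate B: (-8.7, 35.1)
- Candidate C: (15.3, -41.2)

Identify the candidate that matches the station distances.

For each candidate, compare |candidate − station| to the reported distance:
Candidate A: residuals A 44.4, B 16.8, C 42.2 → max 44.4 km
Candidate B: residuals A 0.0, B 0.1, C 0.1 → max 0.1 km
Candidate C: residuals A 74.9, B 29.0, C 39.7 → max 74.9 km
Only Candidate B has all residuals ≈ 0.

Candidate B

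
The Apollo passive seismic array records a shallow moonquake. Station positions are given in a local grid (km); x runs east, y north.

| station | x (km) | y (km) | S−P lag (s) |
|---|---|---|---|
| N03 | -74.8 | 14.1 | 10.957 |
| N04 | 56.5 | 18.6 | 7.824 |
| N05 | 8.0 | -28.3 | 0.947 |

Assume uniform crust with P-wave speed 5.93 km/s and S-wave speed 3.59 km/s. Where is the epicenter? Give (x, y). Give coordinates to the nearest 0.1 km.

Distance from S−P lag: d = Δt · v_P v_S / (v_P − v_S) = Δt · (5.93·3.59)/(5.93−3.59) ≈ 9.0977·Δt.
So d_N03 = 99.68, d_N04 = 71.18, d_N05 = 8.62 km.
Circle about each station: (x + 74.8)² + (y − 14.1)² = 99.68²; (x − 56.5)² + (y − 18.6)² = 71.18²; (x − 8.0)² + (y + 28.3)² = 8.62².
Subtracting pairs of circle equations eliminates x²+y² and gives linear equations (the radical axes):
262.6 x + 9.0 y = 2613.87
165.6 x − 84.8 y = 4932.84
Solving the 2×2 system: x ≈ 11.2, y ≈ -36.3 km.

11.2 km east, -36.3 km north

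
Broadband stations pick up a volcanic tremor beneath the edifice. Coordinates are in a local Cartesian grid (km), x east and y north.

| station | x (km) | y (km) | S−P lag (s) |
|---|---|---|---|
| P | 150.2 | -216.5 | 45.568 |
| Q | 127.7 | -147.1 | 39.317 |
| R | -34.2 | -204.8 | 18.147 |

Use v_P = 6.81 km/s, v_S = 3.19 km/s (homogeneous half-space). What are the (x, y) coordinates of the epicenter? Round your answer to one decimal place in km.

-107.1 km east, -123.9 km north

Distance from S−P lag: d = Δt · v_P v_S / (v_P − v_S) = Δt · (6.81·3.19)/(6.81−3.19) ≈ 6.0011·Δt.
So d_P = 273.46, d_Q = 235.94, d_R = 108.90 km.
Circle about each station: (x − 150.2)² + (y + 216.5)² = 273.46²; (x − 127.7)² + (y + 147.1)² = 235.94²; (x + 34.2)² + (y + 204.8)² = 108.90².
Subtracting the P equation from the Q and R equations removes the quadratic terms:
-45.0 x + 138.8 y = -12373.90
-368.8 x + 23.4 y = 36601.55
Solving the 2×2 system: x ≈ -107.1, y ≈ -123.9 km.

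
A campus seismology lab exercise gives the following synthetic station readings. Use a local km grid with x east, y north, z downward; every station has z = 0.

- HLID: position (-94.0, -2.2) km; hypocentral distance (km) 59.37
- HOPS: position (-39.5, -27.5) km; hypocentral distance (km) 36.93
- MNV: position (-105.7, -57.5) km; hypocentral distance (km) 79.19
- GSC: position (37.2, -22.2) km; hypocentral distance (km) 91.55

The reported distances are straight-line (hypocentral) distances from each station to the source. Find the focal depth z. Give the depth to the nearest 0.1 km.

Each station gives a sphere (x−x_i)² + (y−y_i)² + z² = d_i² (stations at z=0).
Subtracting the HLID sphere from HOPS and MNV: z² cancels, leaving linear equations in x and y:
109.0 x − 50.6 y = -4363.37
-23.4 x − 110.6 y = 2891.64
Solving: x ≈ -47.502, y ≈ -16.095 km (keep extra digits for the depth step; rounded: -47.5, -16.1).
Then from the HLID sphere: z² = 59.37² − (x + 94.0)² − (y + 2.2)² with x = -47.502, y = -16.095, so z ≈ 34.200 ≈ 34.2 km.

z ≈ 34.2 km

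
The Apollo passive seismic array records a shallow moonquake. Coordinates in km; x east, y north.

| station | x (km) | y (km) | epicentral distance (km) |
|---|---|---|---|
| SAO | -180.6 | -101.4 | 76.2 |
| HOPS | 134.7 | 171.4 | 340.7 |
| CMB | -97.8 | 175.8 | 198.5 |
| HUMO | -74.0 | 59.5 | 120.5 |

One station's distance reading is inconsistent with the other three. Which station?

CMB

Solve using three stations at a time. Using SAO, HOPS, HUMO (subtract circle equations pairwise → linear system) gives (x, y) ≈ (-124.2, -50.1).
Distances from that point to each station vs reported:
  SAO: calculated 76.3 vs reported 76.2 → residual 0.1 km
  HOPS: calculated 340.7 vs reported 340.7 → residual 0.0 km
  CMB: calculated 227.4 vs reported 198.5 → residual 28.9 km
  HUMO: calculated 120.5 vs reported 120.5 → residual 0.0 km
SAO, HOPS, HUMO are mutually consistent (residuals ≈ 0); CMB is off by 28.9 km.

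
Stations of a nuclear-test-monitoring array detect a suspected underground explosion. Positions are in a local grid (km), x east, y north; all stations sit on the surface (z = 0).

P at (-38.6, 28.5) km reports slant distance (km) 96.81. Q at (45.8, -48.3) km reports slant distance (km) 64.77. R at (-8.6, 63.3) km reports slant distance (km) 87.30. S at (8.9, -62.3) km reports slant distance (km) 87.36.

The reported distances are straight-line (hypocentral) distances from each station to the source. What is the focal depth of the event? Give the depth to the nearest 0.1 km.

32.6 km

Each station gives a sphere (x−x_i)² + (y−y_i)² + z² = d_i² (stations at z=0).
Subtracting the P sphere from Q and R: z² cancels, leaving linear equations in x and y:
168.8 x − 153.6 y = 7305.34
60.0 x + 69.6 y = 3529.53
Solving: x ≈ 50.113, y ≈ 7.511 km (keep extra digits for the depth step; rounded: 50.1, 7.5).
Then from the P sphere: z² = 96.81² − (x + 38.6)² − (y − 28.5)² with x = 50.113, y = 7.511, so z ≈ 32.583 ≈ 32.6 km.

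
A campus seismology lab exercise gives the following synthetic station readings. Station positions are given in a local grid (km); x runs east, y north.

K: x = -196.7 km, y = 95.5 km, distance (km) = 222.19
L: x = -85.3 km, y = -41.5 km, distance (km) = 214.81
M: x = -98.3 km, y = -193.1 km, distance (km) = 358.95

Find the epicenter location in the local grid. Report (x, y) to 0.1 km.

(19.7, 145.9)

Circle about each station: (x + 196.7)² + (y − 95.5)² = 222.19²; (x + 85.3)² + (y + 41.5)² = 214.81²; (x + 98.3)² + (y + 193.1)² = 358.95².
Subtracting pairs of circle equations eliminates x²+y² and gives linear equations (the radical axes):
222.8 x − 274.0 y = -35587.74
196.8 x − 577.2 y = -80337.35
Solving the 2×2 system: x ≈ 19.7, y ≈ 145.9 km.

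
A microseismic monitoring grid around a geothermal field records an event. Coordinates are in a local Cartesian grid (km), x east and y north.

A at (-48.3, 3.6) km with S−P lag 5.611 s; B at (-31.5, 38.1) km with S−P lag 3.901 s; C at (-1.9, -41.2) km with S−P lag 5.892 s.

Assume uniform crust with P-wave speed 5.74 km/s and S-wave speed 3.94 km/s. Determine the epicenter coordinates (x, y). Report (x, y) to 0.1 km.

(16.9, 30.4)

Distance from S−P lag: d = Δt · v_P v_S / (v_P − v_S) = Δt · (5.74·3.94)/(5.74−3.94) ≈ 12.5642·Δt.
So d_A = 70.50, d_B = 49.01, d_C = 74.03 km.
Circle about each station: (x + 48.3)² + (y − 3.6)² = 70.50²; (x + 31.5)² + (y − 38.1)² = 49.01²; (x + 1.9)² + (y + 41.2)² = 74.03².
Subtracting the A equation from the B and C equations removes the quadratic terms:
33.6 x + 69.0 y = 2666.28
92.8 x − 89.6 y = -1154.99
Solving the 2×2 system: x ≈ 16.9, y ≈ 30.4 km.
Check against A (with the unrounded x, y): √((x + 48.3)²+(y − 3.6)²) = 70.51 ≈ 70.50 km. ✓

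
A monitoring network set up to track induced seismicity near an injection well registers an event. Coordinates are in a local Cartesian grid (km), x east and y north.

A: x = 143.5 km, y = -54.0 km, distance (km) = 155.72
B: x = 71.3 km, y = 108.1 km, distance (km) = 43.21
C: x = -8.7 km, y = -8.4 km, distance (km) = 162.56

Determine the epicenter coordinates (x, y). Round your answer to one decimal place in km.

Circle about each station: (x − 143.5)² + (y + 54.0)² = 155.72²; (x − 71.3)² + (y − 108.1)² = 43.21²; (x + 8.7)² + (y + 8.4)² = 162.56².
Subtracting the A equation from the B and C equations removes the quadratic terms:
-144.4 x + 324.2 y = 15642.66
-304.4 x + 91.2 y = -25539.04
Solving the 2×2 system: x ≈ 113.5, y ≈ 98.8 km.

113.5 km east, 98.8 km north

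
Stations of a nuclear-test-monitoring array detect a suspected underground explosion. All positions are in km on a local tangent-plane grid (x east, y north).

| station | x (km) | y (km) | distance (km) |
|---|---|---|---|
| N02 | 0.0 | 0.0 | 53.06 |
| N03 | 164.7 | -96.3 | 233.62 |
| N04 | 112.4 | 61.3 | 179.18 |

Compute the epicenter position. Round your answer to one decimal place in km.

Circle about each station: x² + y² = 53.06²; (x − 164.7)² + (y + 96.3)² = 233.62²; (x − 112.4)² + (y − 61.3)² = 179.18².
Subtracting pairs of circle equations eliminates x²+y² and gives linear equations (the radical axes):
329.4 x − 192.6 y = -15363.16
224.8 x + 122.6 y = -12898.66
Solving the 2×2 system: x ≈ -52.2, y ≈ -9.5 km.

-52.2 km east, -9.5 km north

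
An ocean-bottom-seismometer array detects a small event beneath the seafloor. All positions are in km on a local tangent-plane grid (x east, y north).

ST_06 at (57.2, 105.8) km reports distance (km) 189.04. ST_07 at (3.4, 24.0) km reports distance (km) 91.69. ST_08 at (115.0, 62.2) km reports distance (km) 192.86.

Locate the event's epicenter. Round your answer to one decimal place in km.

Circle about each station: (x − 57.2)² + (y − 105.8)² = 189.04²; (x − 3.4)² + (y − 24.0)² = 91.69²; (x − 115.0)² + (y − 62.2)² = 192.86².
Subtracting pairs of circle equations eliminates x²+y² and gives linear equations (the radical axes):
-107.6 x − 163.6 y = 13451.15
115.6 x − 87.2 y = 1169.50
Solving the 2×2 system: x ≈ -34.7, y ≈ -59.4 km.
Check against ST_06 (with the unrounded x, y): √((x − 57.2)²+(y − 105.8)²) = 189.04 ≈ 189.04 km. ✓

-34.7 km east, -59.4 km north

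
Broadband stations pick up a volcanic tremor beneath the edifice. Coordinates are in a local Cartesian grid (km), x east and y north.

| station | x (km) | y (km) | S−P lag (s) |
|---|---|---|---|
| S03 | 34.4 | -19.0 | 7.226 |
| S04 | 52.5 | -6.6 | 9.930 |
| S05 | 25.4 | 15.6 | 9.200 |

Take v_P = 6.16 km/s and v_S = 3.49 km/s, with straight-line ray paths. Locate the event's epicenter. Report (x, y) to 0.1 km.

-17.9 km east, -44.5 km north

Distance from S−P lag: d = Δt · v_P v_S / (v_P − v_S) = Δt · (6.16·3.49)/(6.16−3.49) ≈ 8.0518·Δt.
So d_S03 = 58.18, d_S04 = 79.95, d_S05 = 74.08 km.
Circle about each station: (x − 34.4)² + (y + 19.0)² = 58.18²; (x − 52.5)² + (y + 6.6)² = 79.95²; (x − 25.4)² + (y − 15.6)² = 74.08².
Subtracting the S03 equation from the S04 and S05 equations removes the quadratic terms:
36.2 x + 24.8 y = -1751.64
-18.0 x + 69.2 y = -2758.77
Solving the 2×2 system: x ≈ -17.9, y ≈ -44.5 km.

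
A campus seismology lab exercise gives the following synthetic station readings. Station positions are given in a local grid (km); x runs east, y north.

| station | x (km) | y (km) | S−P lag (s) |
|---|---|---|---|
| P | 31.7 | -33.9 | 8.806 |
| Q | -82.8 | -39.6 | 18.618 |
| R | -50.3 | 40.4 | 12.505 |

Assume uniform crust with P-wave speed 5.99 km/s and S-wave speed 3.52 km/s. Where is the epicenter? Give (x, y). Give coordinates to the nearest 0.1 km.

56.4 km east, 37.1 km north

Distance from S−P lag: d = Δt · v_P v_S / (v_P − v_S) = Δt · (5.99·3.52)/(5.99−3.52) ≈ 8.5364·Δt.
So d_P = 75.17, d_Q = 158.93, d_R = 106.75 km.
Circle about each station: (x − 31.7)² + (y + 33.9)² = 75.17²; (x + 82.8)² + (y + 39.6)² = 158.93²; (x + 50.3)² + (y − 40.4)² = 106.75².
Subtracting the P equation from the Q and R equations removes the quadratic terms:
-229.0 x − 11.4 y = -13338.32
-164.0 x + 148.6 y = -3736.88
Solving the 2×2 system: x ≈ 56.4, y ≈ 37.1 km.
Check against P (with the unrounded x, y): √((x − 31.7)²+(y + 33.9)²) = 75.17 ≈ 75.17 km. ✓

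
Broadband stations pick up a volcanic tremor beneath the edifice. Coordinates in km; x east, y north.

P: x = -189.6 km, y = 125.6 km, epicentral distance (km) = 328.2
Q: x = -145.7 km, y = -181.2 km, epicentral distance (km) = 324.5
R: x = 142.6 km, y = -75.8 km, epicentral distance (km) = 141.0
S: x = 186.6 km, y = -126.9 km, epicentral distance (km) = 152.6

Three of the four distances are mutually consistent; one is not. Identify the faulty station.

R

Solve using three stations at a time. Using P, Q, S (subtract circle equations pairwise → linear system) gives (x, y) ≈ (117.2, 9.0).
Distances from that point to each station vs reported:
  P: calculated 328.2 vs reported 328.2 → residual 0.0 km
  Q: calculated 324.5 vs reported 324.5 → residual 0.0 km
  R: calculated 88.5 vs reported 141.0 → residual 52.5 km
  S: calculated 152.6 vs reported 152.6 → residual 0.0 km
P, Q, S are mutually consistent (residuals ≈ 0); R is off by 52.5 km.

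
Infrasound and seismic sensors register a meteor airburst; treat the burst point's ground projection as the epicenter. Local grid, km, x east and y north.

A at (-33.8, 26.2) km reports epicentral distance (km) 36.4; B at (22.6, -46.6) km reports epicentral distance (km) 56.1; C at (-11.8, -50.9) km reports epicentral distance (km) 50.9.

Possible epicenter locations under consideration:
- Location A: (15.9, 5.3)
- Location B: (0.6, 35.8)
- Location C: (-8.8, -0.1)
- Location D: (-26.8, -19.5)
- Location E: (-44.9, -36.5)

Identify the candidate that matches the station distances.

For each candidate, compare |candidate − station| to the reported distance:
Location A: residuals A 17.5, B 3.8, C 11.8 → max 17.5 km
Location B: residuals A 0.7, B 29.2, C 36.7 → max 36.7 km
Location C: residuals A 0.1, B 0.0, C 0.0 → max 0.1 km
Location D: residuals A 9.8, B 0.2, C 16.1 → max 16.1 km
Location E: residuals A 27.3, B 12.2, C 14.8 → max 27.3 km
Only Location C has all residuals ≈ 0.

Location C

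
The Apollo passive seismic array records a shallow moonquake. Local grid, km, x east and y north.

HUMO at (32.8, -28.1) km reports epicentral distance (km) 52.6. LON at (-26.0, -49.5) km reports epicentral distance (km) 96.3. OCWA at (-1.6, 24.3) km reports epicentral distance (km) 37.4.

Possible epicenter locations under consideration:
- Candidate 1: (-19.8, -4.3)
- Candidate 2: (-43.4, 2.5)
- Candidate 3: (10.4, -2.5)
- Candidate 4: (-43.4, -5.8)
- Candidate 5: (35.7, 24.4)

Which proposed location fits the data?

For each candidate, compare |candidate − station| to the reported distance:
Candidate 1: residuals HUMO 5.1, LON 50.7, OCWA 3.5 → max 50.7 km
Candidate 2: residuals HUMO 29.5, LON 41.5, OCWA 9.7 → max 41.5 km
Candidate 3: residuals HUMO 18.6, LON 36.9, OCWA 8.0 → max 36.9 km
Candidate 4: residuals HUMO 26.8, LON 49.3, OCWA 14.1 → max 49.3 km
Candidate 5: residuals HUMO 0.0, LON 0.0, OCWA 0.1 → max 0.1 km
Only Candidate 5 has all residuals ≈ 0.

Candidate 5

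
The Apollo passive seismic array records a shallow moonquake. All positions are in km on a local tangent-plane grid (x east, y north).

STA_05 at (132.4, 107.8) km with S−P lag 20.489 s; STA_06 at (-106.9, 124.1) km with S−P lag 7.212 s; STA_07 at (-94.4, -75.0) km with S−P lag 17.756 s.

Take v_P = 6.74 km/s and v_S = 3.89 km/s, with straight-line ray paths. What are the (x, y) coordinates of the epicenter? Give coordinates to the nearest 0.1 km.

Distance from S−P lag: d = Δt · v_P v_S / (v_P − v_S) = Δt · (6.74·3.89)/(6.74−3.89) ≈ 9.1995·Δt.
So d_STA_05 = 188.49, d_STA_06 = 66.35, d_STA_07 = 163.35 km.
Circle about each station: (x − 132.4)² + (y − 107.8)² = 188.49²; (x + 106.9)² + (y − 124.1)² = 66.35²; (x + 94.4)² + (y + 75.0)² = 163.35².
Subtracting the STA_05 equation from the STA_06 and STA_07 equations removes the quadratic terms:
-478.6 x + 32.6 y = 28803.98
-453.6 x − 365.6 y = -5768.98
Solving the 2×2 system: x ≈ -54.5, y ≈ 83.4 km.
Check against STA_05 (with the unrounded x, y): √((x − 132.4)²+(y − 107.8)²) = 188.49 ≈ 188.49 km. ✓

-54.5 km east, 83.4 km north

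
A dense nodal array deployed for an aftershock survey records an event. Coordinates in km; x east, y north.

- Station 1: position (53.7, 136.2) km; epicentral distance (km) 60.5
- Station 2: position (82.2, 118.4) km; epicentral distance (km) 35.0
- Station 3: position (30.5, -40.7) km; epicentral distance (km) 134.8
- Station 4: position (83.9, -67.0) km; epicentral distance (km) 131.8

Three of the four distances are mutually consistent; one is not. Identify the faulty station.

Solve using three stations at a time. Using Station 1, Station 2, Station 3 (subtract circle equations pairwise → linear system) gives (x, y) ≈ (83.2, 83.4).
Distances from that point to each station vs reported:
  Station 1: calculated 60.5 vs reported 60.5 → residual 0.0 km
  Station 2: calculated 35.0 vs reported 35.0 → residual 0.0 km
  Station 3: calculated 134.8 vs reported 134.8 → residual 0.0 km
  Station 4: calculated 150.4 vs reported 131.8 → residual 18.6 km
Station 1, Station 2, Station 3 are mutually consistent (residuals ≈ 0); Station 4 is off by 18.6 km.

Station 4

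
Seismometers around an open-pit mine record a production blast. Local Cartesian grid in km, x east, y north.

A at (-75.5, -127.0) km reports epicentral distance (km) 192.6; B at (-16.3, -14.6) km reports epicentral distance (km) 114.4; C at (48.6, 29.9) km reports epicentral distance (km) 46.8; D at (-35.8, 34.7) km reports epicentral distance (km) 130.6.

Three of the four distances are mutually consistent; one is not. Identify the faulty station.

Solve using three stations at a time. Using B, C, D (subtract circle equations pairwise → linear system) gives (x, y) ≈ (93.6, 17.1).
Distances from that point to each station vs reported:
  A: calculated 222.2 vs reported 192.6 → residual 29.6 km
  B: calculated 114.4 vs reported 114.4 → residual 0.0 km
  C: calculated 46.8 vs reported 46.8 → residual 0.0 km
  D: calculated 130.6 vs reported 130.6 → residual 0.0 km
B, C, D are mutually consistent (residuals ≈ 0); A is off by 29.6 km.

A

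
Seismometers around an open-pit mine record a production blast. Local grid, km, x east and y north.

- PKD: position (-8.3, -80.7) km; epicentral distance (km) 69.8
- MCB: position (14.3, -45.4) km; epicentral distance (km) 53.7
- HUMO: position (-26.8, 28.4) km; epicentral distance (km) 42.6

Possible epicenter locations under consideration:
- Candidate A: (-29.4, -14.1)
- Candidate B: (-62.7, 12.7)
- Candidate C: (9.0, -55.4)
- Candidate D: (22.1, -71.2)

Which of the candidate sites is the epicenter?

For each candidate, compare |candidate − station| to the reported distance:
Candidate A: residuals PKD 0.1, MCB 0.1, HUMO 0.0 → max 0.1 km
Candidate B: residuals PKD 38.3, MCB 42.8, HUMO 3.4 → max 42.8 km
Candidate C: residuals PKD 39.2, MCB 42.4, HUMO 48.5 → max 48.5 km
Candidate D: residuals PKD 38.0, MCB 26.7, HUMO 68.4 → max 68.4 km
Only Candidate A has all residuals ≈ 0.

Candidate A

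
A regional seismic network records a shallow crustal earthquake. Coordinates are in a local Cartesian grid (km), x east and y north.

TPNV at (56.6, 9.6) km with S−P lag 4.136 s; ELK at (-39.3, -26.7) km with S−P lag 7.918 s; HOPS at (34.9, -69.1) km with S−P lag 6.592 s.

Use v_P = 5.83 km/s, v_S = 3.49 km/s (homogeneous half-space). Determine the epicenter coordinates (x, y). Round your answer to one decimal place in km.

28.0 km east, -12.2 km north

Distance from S−P lag: d = Δt · v_P v_S / (v_P − v_S) = Δt · (5.83·3.49)/(5.83−3.49) ≈ 8.6952·Δt.
So d_TPNV = 35.96, d_ELK = 68.85, d_HOPS = 57.32 km.
Circle about each station: (x − 56.6)² + (y − 9.6)² = 35.96²; (x + 39.3)² + (y + 26.7)² = 68.85²; (x − 34.9)² + (y + 69.1)² = 57.32².
Subtracting the TPNV equation from the ELK and HOPS equations removes the quadratic terms:
-191.8 x − 72.6 y = -4485.54
-43.4 x − 157.4 y = 704.64
Solving the 2×2 system: x ≈ 28.0, y ≈ -12.2 km.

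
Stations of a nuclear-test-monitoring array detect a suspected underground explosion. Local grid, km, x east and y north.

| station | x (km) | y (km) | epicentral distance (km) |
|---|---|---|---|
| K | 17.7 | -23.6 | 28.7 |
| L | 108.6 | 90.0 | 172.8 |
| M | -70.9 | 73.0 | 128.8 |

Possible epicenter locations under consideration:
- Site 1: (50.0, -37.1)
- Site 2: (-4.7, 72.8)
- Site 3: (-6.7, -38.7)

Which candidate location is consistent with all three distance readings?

For each candidate, compare |candidate − station| to the reported distance:
Site 1: residuals K 6.3, L 32.8, M 34.7 → max 34.7 km
Site 2: residuals K 70.3, L 58.2, M 62.6 → max 70.3 km
Site 3: residuals K 0.0, L 0.0, M 0.0 → max 0.0 km
Only Site 3 has all residuals ≈ 0.

Site 3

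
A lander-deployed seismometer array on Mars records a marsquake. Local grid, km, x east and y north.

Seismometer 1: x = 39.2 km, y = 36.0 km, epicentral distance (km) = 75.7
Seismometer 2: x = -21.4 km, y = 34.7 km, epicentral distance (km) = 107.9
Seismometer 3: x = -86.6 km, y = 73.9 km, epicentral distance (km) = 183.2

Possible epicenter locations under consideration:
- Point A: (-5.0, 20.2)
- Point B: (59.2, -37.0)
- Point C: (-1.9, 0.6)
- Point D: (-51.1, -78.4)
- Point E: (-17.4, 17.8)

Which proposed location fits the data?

For each candidate, compare |candidate − station| to the reported distance:
Point A: residuals Seismometer 1 28.8, Seismometer 2 86.0, Seismometer 3 85.5 → max 86.0 km
Point B: residuals Seismometer 1 0.0, Seismometer 2 0.0, Seismometer 3 0.0 → max 0.0 km
Point C: residuals Seismometer 1 21.5, Seismometer 2 68.6, Seismometer 3 71.2 → max 71.2 km
Point D: residuals Seismometer 1 70.0, Seismometer 2 9.0, Seismometer 3 26.8 → max 70.0 km
Point E: residuals Seismometer 1 16.2, Seismometer 2 90.5, Seismometer 3 94.1 → max 94.1 km
Only Point B has all residuals ≈ 0.

Point B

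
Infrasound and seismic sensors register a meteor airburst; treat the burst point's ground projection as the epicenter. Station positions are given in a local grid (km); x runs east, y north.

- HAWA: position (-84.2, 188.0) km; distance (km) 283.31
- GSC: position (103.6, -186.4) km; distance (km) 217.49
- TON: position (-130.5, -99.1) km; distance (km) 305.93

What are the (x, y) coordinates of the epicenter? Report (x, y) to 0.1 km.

x ≈ 148.5 km, y ≈ 26.4 km

Circle about each station: (x + 84.2)² + (y − 188.0)² = 283.31²; (x − 103.6)² + (y + 186.4)² = 217.49²; (x + 130.5)² + (y + 99.1)² = 305.93².
Subtracting pairs of circle equations eliminates x²+y² and gives linear equations (the radical axes):
375.6 x − 748.8 y = 36006.94
-92.6 x − 574.2 y = -28911.19
Solving the 2×2 system: x ≈ 148.5, y ≈ 26.4 km.
Check against HAWA (with the unrounded x, y): √((x + 84.2)²+(y − 188.0)²) = 283.31 ≈ 283.31 km. ✓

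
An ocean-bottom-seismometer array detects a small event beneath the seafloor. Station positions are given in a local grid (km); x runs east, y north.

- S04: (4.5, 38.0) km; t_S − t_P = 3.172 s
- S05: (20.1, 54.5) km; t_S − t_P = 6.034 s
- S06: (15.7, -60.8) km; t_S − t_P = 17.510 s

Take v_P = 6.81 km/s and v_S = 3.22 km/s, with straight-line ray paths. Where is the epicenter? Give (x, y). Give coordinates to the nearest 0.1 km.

x ≈ -14.5 km, y ≈ 41.8 km

Distance from S−P lag: d = Δt · v_P v_S / (v_P − v_S) = Δt · (6.81·3.22)/(6.81−3.22) ≈ 6.1081·Δt.
So d_S04 = 19.38, d_S05 = 36.86, d_S06 = 106.95 km.
Circle about each station: (x − 4.5)² + (y − 38.0)² = 19.38²; (x − 20.1)² + (y − 54.5)² = 36.86²; (x − 15.7)² + (y + 60.8)² = 106.95².
Subtracting pairs of circle equations eliminates x²+y² and gives linear equations (the radical axes):
31.2 x + 33.0 y = 926.93
22.4 x − 197.6 y = -8583.84
Solving the 2×2 system: x ≈ -14.5, y ≈ 41.8 km.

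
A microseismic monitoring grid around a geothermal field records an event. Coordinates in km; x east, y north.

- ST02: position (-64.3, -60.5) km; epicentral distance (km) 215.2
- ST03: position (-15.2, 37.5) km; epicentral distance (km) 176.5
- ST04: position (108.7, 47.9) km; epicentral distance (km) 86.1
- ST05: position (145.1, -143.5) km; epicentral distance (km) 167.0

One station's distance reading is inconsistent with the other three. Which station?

Solve using three stations at a time. Using ST02, ST03, ST04 (subtract circle equations pairwise → linear system) gives (x, y) ≈ (148.5, -28.5).
Distances from that point to each station vs reported:
  ST02: calculated 215.2 vs reported 215.2 → residual 0.0 km
  ST03: calculated 176.5 vs reported 176.5 → residual 0.0 km
  ST04: calculated 86.1 vs reported 86.1 → residual 0.0 km
  ST05: calculated 115.1 vs reported 167.0 → residual 51.9 km
ST02, ST03, ST04 are mutually consistent (residuals ≈ 0); ST05 is off by 51.9 km.

ST05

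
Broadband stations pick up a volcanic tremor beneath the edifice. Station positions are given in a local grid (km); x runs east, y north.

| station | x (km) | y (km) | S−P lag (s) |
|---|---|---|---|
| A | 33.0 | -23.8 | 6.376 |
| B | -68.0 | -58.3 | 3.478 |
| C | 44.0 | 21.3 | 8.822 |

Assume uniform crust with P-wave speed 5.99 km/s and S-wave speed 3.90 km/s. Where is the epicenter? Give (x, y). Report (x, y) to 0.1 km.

(-37.5, -34.2)

Distance from S−P lag: d = Δt · v_P v_S / (v_P − v_S) = Δt · (5.99·3.90)/(5.99−3.90) ≈ 11.1775·Δt.
So d_A = 71.27, d_B = 38.88, d_C = 98.61 km.
Circle about each station: (x − 33.0)² + (y + 23.8)² = 71.27²; (x + 68.0)² + (y + 58.3)² = 38.88²; (x − 44.0)² + (y − 21.3)² = 98.61².
Subtracting the A equation from the B and C equations removes the quadratic terms:
-202.0 x − 69.0 y = 9935.21
22.0 x + 90.2 y = -3910.27
Solving the 2×2 system: x ≈ -37.5, y ≈ -34.2 km.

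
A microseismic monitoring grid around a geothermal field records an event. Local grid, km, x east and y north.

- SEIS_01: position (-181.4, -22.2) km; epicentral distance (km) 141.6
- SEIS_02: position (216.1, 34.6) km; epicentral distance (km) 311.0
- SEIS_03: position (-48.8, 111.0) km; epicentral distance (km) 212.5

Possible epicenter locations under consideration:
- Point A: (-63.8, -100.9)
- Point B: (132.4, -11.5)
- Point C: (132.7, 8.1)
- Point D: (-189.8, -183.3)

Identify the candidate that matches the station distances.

For each candidate, compare |candidate − station| to the reported distance:
Point A: residuals SEIS_01 0.1, SEIS_02 0.0, SEIS_03 0.1 → max 0.1 km
Point B: residuals SEIS_01 172.4, SEIS_02 215.4, SEIS_03 6.2 → max 215.4 km
Point C: residuals SEIS_01 174.0, SEIS_02 223.5, SEIS_03 3.9 → max 223.5 km
Point D: residuals SEIS_01 19.7, SEIS_02 149.7, SEIS_03 113.8 → max 149.7 km
Only Point A has all residuals ≈ 0.

Point A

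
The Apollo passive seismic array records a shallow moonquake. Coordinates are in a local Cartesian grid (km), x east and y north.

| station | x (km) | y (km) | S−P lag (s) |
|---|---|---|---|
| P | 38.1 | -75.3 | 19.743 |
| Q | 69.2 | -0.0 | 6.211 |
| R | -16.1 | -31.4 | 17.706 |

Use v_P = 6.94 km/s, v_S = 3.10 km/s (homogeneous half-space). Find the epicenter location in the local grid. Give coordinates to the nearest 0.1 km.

Distance from S−P lag: d = Δt · v_P v_S / (v_P − v_S) = Δt · (6.94·3.10)/(6.94−3.10) ≈ 5.6026·Δt.
So d_P = 110.61, d_Q = 34.80, d_R = 99.20 km.
Circle about each station: (x − 38.1)² + (y + 75.3)² = 110.61²; (x − 69.2)² + y² = 34.80²; (x + 16.1)² + (y + 31.4)² = 99.20².
Subtracting pairs of circle equations eliminates x²+y² and gives linear equations (the radical axes):
62.2 x + 150.6 y = 8690.47
-108.4 x + 87.8 y = -3482.60
Solving the 2×2 system: x ≈ 59.1, y ≈ 33.3 km.

x ≈ 59.1 km, y ≈ 33.3 km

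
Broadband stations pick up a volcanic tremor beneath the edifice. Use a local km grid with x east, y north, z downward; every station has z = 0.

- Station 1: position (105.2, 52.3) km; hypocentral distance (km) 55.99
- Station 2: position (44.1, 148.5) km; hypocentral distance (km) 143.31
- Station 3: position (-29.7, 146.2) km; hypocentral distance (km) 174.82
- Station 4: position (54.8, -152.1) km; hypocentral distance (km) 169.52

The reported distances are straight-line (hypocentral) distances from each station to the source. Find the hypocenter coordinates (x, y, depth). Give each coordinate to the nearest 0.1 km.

Each station gives a sphere (x−x_i)² + (y−y_i)² + z² = d_i² (stations at z=0).
Subtracting the Station 1 sphere from Station 2 and Station 3: z² cancels, leaving linear equations in x and y:
-122.2 x + 192.4 y = -7208.15
-269.8 x + 187.8 y = -18972.95
Solving: x ≈ 79.305, y ≈ 12.905 km (keep extra digits for the depth step; rounded: 79.3, 12.9).
Then from the Station 1 sphere: z² = 55.99² − (x − 105.2)² − (y − 52.3)² with x = 79.305, y = 12.905, so z ≈ 30.205 ≈ 30.2 km.

x ≈ 79.3 km, y ≈ 12.9 km, depth ≈ 30.2 km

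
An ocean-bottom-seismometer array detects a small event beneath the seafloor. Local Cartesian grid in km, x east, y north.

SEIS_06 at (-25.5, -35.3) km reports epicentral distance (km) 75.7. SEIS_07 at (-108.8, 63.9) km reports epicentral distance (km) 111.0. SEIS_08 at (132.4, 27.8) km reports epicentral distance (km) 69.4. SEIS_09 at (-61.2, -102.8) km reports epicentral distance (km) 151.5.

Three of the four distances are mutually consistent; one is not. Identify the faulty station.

SEIS_08

Solve using three stations at a time. Using SEIS_06, SEIS_07, SEIS_09 (subtract circle equations pairwise → linear system) gives (x, y) ≈ (-1.4, 36.3).
Distances from that point to each station vs reported:
  SEIS_06: calculated 75.6 vs reported 75.7 → residual 0.1 km
  SEIS_07: calculated 110.9 vs reported 111.0 → residual 0.1 km
  SEIS_08: calculated 134.0 vs reported 69.4 → residual 64.6 km
  SEIS_09: calculated 151.4 vs reported 151.5 → residual 0.1 km
SEIS_06, SEIS_07, SEIS_09 are mutually consistent (residuals ≈ 0); SEIS_08 is off by 64.6 km.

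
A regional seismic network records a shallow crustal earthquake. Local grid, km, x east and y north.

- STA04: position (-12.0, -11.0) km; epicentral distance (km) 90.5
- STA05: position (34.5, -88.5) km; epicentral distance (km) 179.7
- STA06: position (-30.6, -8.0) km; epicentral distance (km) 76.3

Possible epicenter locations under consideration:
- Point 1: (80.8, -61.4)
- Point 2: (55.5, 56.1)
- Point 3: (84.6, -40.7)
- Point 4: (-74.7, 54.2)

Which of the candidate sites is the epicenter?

Point 4

For each candidate, compare |candidate − station| to the reported distance:
Point 1: residuals STA04 15.1, STA05 126.1, STA06 47.2 → max 126.1 km
Point 2: residuals STA04 4.7, STA05 33.6, STA06 31.0 → max 33.6 km
Point 3: residuals STA04 10.6, STA05 110.5, STA06 43.5 → max 110.5 km
Point 4: residuals STA04 0.0, STA05 0.0, STA06 0.1 → max 0.1 km
Only Point 4 has all residuals ≈ 0.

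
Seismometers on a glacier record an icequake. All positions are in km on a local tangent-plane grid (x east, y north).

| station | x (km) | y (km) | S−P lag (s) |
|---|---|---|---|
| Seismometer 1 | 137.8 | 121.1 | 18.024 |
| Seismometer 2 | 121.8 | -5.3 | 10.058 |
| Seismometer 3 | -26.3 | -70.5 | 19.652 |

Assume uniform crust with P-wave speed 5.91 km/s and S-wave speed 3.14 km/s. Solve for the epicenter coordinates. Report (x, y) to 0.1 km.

Distance from S−P lag: d = Δt · v_P v_S / (v_P − v_S) = Δt · (5.91·3.14)/(5.91−3.14) ≈ 6.6994·Δt.
So d_Seismometer 1 = 120.75, d_Seismometer 2 = 67.38, d_Seismometer 3 = 131.66 km.
Circle about each station: (x − 137.8)² + (y − 121.1)² = 120.75²; (x − 121.8)² + (y + 5.3)² = 67.38²; (x + 26.3)² + (y + 70.5)² = 131.66².
Subtracting pairs of circle equations eliminates x²+y² and gives linear equations (the radical axes):
-32.0 x − 252.8 y = -8750.22
-328.2 x − 383.2 y = -30745.90
Solving the 2×2 system: x ≈ 62.5, y ≈ 26.7 km.

(62.5, 26.7)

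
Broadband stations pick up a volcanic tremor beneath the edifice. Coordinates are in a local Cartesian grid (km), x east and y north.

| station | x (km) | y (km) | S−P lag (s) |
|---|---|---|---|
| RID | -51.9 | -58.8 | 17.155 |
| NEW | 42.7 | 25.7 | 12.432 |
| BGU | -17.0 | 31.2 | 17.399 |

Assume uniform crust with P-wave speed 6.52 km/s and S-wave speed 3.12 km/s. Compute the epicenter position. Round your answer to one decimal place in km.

Distance from S−P lag: d = Δt · v_P v_S / (v_P − v_S) = Δt · (6.52·3.12)/(6.52−3.12) ≈ 5.9831·Δt.
So d_RID = 102.64, d_NEW = 74.38, d_BGU = 104.10 km.
Circle about each station: (x + 51.9)² + (y + 58.8)² = 102.64²; (x − 42.7)² + (y − 25.7)² = 74.38²; (x + 17.0)² + (y − 31.2)² = 104.10².
Subtracting pairs of circle equations eliminates x²+y² and gives linear equations (the radical axes):
189.2 x + 169.0 y = 1335.32
69.8 x + 180.0 y = -5190.45
Solving the 2×2 system: x ≈ 50.2, y ≈ -48.3 km.
Check against RID (with the unrounded x, y): √((x + 51.9)²+(y + 58.8)²) = 102.64 ≈ 102.64 km. ✓

x ≈ 50.2 km, y ≈ -48.3 km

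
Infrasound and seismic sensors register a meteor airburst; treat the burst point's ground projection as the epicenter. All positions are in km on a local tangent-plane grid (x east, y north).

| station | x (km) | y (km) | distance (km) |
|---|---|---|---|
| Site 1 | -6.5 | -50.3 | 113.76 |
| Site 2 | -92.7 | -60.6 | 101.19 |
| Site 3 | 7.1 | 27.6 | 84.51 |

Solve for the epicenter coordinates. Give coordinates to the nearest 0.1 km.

x ≈ -76.6 km, y ≈ 39.3 km

Circle about each station: (x + 6.5)² + (y + 50.3)² = 113.76²; (x + 92.7)² + (y + 60.6)² = 101.19²; (x − 7.1)² + (y − 27.6)² = 84.51².
Subtracting pairs of circle equations eliminates x²+y² and gives linear equations (the radical axes):
-172.4 x − 20.6 y = 12395.23
27.2 x + 155.8 y = 4039.23
Solving the 2×2 system: x ≈ -76.6, y ≈ 39.3 km.
Check against Site 1 (with the unrounded x, y): √((x + 6.5)²+(y + 50.3)²) = 113.76 ≈ 113.76 km. ✓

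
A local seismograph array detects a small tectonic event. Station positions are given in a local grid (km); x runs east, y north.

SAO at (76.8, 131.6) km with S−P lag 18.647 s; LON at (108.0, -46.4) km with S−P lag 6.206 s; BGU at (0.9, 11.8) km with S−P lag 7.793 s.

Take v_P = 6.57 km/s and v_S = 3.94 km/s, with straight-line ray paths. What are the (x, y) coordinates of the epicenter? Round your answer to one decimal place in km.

x ≈ 47.0 km, y ≈ -49.5 km

Distance from S−P lag: d = Δt · v_P v_S / (v_P − v_S) = Δt · (6.57·3.94)/(6.57−3.94) ≈ 9.8425·Δt.
So d_SAO = 183.53, d_LON = 61.08, d_BGU = 76.70 km.
Circle about each station: (x − 76.8)² + (y − 131.6)² = 183.53²; (x − 108.0)² + (y + 46.4)² = 61.08²; (x − 0.9)² + (y − 11.8)² = 76.70².
Subtracting pairs of circle equations eliminates x²+y² and gives linear equations (the radical axes):
62.4 x − 356.0 y = 20552.65
-151.8 x − 239.6 y = 4723.62
Solving the 2×2 system: x ≈ 47.0, y ≈ -49.5 km.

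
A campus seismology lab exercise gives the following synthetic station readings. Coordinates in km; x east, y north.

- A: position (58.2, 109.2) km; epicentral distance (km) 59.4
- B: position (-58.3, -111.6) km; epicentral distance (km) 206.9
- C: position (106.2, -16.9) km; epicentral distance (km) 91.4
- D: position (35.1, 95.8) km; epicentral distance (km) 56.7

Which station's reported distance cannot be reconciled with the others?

C

Solve using three stations at a time. Using A, B, D (subtract circle equations pairwise → linear system) gives (x, y) ≈ (69.8, 50.9).
Distances from that point to each station vs reported:
  A: calculated 59.5 vs reported 59.4 → residual 0.1 km
  B: calculated 206.9 vs reported 206.9 → residual 0.0 km
  C: calculated 76.9 vs reported 91.4 → residual 14.5 km
  D: calculated 56.8 vs reported 56.7 → residual 0.1 km
A, B, D are mutually consistent (residuals ≈ 0); C is off by 14.5 km.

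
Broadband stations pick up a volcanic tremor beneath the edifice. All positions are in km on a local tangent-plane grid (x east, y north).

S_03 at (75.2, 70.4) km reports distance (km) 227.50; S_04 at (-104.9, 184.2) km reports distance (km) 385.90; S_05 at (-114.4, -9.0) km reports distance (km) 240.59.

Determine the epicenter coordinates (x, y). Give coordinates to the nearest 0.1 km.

x ≈ 75.2 km, y ≈ -157.1 km

Circle about each station: (x − 75.2)² + (y − 70.4)² = 227.50²; (x + 104.9)² + (y − 184.2)² = 385.90²; (x + 114.4)² + (y + 9.0)² = 240.59².
Subtracting the S_03 equation from the S_04 and S_05 equations removes the quadratic terms:
-360.2 x + 227.6 y = -62840.11
-379.2 x − 158.8 y = -3570.14
Solving the 2×2 system: x ≈ 75.2, y ≈ -157.1 km.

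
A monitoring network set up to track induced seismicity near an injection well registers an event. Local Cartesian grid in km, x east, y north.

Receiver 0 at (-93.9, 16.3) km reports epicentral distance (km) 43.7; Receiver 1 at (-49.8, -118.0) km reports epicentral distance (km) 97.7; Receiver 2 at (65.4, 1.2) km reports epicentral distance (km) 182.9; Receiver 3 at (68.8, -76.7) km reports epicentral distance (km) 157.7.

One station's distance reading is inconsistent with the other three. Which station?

Solve using three stations at a time. Using Receiver 0, Receiver 1, Receiver 3 (subtract circle equations pairwise → linear system) gives (x, y) ≈ (-80.2, -25.2).
Distances from that point to each station vs reported:
  Receiver 0: calculated 43.7 vs reported 43.7 → residual 0.0 km
  Receiver 1: calculated 97.7 vs reported 97.7 → residual 0.0 km
  Receiver 2: calculated 148.0 vs reported 182.9 → residual 34.9 km
  Receiver 3: calculated 157.7 vs reported 157.7 → residual 0.0 km
Receiver 0, Receiver 1, Receiver 3 are mutually consistent (residuals ≈ 0); Receiver 2 is off by 34.9 km.

Receiver 2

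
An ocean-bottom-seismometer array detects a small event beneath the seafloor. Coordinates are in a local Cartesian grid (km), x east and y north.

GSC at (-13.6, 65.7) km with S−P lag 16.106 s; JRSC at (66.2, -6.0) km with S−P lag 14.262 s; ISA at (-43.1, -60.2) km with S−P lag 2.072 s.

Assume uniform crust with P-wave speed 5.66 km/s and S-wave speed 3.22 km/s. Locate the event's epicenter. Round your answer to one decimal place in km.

(-29.1, -53.6)

Distance from S−P lag: d = Δt · v_P v_S / (v_P − v_S) = Δt · (5.66·3.22)/(5.66−3.22) ≈ 7.4693·Δt.
So d_GSC = 120.30, d_JRSC = 106.53, d_ISA = 15.48 km.
Circle about each station: (x + 13.6)² + (y − 65.7)² = 120.30²; (x − 66.2)² + (y + 6.0)² = 106.53²; (x + 43.1)² + (y + 60.2)² = 15.48².
Subtracting the GSC equation from the JRSC and ISA equations removes the quadratic terms:
159.6 x − 143.4 y = 3040.44
-59.0 x − 251.8 y = 15212.66
Solving the 2×2 system: x ≈ -29.1, y ≈ -53.6 km.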